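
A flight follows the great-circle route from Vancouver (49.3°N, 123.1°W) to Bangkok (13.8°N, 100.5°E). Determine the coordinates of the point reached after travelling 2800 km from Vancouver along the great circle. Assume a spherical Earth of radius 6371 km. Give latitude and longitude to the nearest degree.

Convert each endpoint to a unit vector on the sphere (x = cos φ cos λ, y = cos φ sin λ, z = sin φ).
The central angle between the endpoints is δ = arccos(p₁·p₂) ≈ 1.852 rad (106.1°). The total great-circle distance is δ·R ≈ 1.852 × 6371 ≈ 11801 km, so the target fraction is f = 2800/11801 ≈ 0.237.
Interpolate at f ≈ 0.237 with slerp weights a = sin((1−f)δ)/sin δ ≈ 1.028, b = sin(fδ)/sin δ ≈ 0.443.
p = a·p₁ + b·p₂ ≈ (-0.444, -0.139, 0.885); φ = arcsin(p_z) ≈ 62.25°, λ = atan2(p_y, p_x) ≈ -162.68°.

≈ (62°N, 163°W)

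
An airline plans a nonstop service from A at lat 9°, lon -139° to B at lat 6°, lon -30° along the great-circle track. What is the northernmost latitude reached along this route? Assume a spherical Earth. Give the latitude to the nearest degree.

≈ 13°

The great circle lies in the plane with unit normal n̂ = (p₁ × p₂)/|p₁ × p₂|.
Here n̂_z ≈ +0.975; the vertex latitude is φ_max = arccos|n̂_z| ≈ 12.9°.
Check via Clairaut: cos φ_max = |cos φ₁| · sin C = cos(9.0°)·sin(80.7°) ≈ 0.975, again giving ≈ 12.9°.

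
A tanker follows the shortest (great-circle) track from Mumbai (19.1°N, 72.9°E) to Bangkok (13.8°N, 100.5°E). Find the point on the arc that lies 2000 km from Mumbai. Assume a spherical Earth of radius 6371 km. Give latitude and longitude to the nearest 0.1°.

≈ 16.0°N, 91.5°E

Write both endpoints as unit vectors p₁, p₂ with components (cos φ cos λ, cos φ sin λ, sin φ).
The central angle between the endpoints is δ = arccos(p₁·p₂) ≈ 0.471 rad (27.0°). The total great-circle distance is δ·R ≈ 0.471 × 6371 ≈ 2998 km, so the target fraction is f = 2000/2998 ≈ 0.667.
Interpolate at f ≈ 0.667 with slerp weights a = sin((1−f)δ)/sin δ ≈ 0.344, b = sin(fδ)/sin δ ≈ 0.681.
p = a·p₁ + b·p₂ ≈ (-0.025, 0.961, 0.275); φ = arcsin(p_z) ≈ 15.97°, λ = atan2(p_y, p_x) ≈ 91.48°.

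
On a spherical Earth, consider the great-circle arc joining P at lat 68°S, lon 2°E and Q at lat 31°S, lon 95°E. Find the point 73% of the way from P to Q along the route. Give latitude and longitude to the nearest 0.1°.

≈ lat 45.9°S, lon 84.9°E

Convert each endpoint to a unit vector on the sphere (x = cos φ cos λ, y = cos φ sin λ, z = sin φ).
The central angle between the endpoints is δ = arccos(p₁·p₂) ≈ 1.092 rad (62.6°).
Interpolate at f = 0.73 with slerp weights a = sin((1−f)δ)/sin δ ≈ 0.327, b = sin(fδ)/sin δ ≈ 0.806.
p = a·p₁ + b·p₂ ≈ (0.062, 0.693, -0.719); φ = arcsin(p_z) ≈ -45.95°, λ = atan2(p_y, p_x) ≈ 84.85°.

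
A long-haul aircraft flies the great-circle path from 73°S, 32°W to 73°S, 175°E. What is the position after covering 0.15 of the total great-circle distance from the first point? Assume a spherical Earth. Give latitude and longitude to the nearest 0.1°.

≈ 77.7°S, 37.7°W

Write both endpoints as unit vectors p₁, p₂ with components (cos φ cos λ, cos φ sin λ, sin φ).
The central angle between the endpoints is δ = arccos(p₁·p₂) ≈ 0.577 rad (33.0°).
Interpolate at f = 0.15 with slerp weights a = sin((1−f)δ)/sin δ ≈ 0.863, b = sin(fδ)/sin δ ≈ 0.158.
p = a·p₁ + b·p₂ ≈ (0.168, -0.130, -0.977); φ = arcsin(p_z) ≈ -77.75°, λ = atan2(p_y, p_x) ≈ -37.69°.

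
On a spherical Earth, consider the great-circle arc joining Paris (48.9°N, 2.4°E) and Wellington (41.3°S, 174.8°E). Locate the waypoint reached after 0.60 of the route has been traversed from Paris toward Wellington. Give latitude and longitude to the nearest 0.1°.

≈ (20.1°N, 142.6°E)

Convert each endpoint to a unit vector on the sphere (x = cos φ cos λ, y = cos φ sin λ, z = sin φ).
The central angle between the endpoints is δ = arccos(p₁·p₂) ≈ 2.979 rad (170.7°).
Interpolate at f = 0.60 with slerp weights a = sin((1−f)δ)/sin δ ≈ 5.753, b = sin(fδ)/sin δ ≈ 6.048.
p = a·p₁ + b·p₂ ≈ (-0.746, 0.570, 0.344); φ = arcsin(p_z) ≈ 20.12°, λ = atan2(p_y, p_x) ≈ 142.61°.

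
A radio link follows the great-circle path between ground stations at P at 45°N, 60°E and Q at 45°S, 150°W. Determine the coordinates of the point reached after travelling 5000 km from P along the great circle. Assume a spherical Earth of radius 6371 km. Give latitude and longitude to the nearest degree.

Convert each endpoint to a unit vector on the sphere (x = cos φ cos λ, y = cos φ sin λ, z = sin φ).
The central angle between the endpoints is δ = arccos(p₁·p₂) ≈ 2.773 rad (158.9°). The total great-circle distance is δ·R ≈ 2.773 × 6371 ≈ 17670 km, so the target fraction is f = 5000/17670 ≈ 0.283.
Interpolate at f ≈ 0.283 with slerp weights a = sin((1−f)δ)/sin δ ≈ 2.540, b = sin(fδ)/sin δ ≈ 1.964.
p = a·p₁ + b·p₂ ≈ (-0.305, 0.861, 0.407); φ = arcsin(p_z) ≈ 24.03°, λ = atan2(p_y, p_x) ≈ 109.49°.

≈ 24°N, 109°E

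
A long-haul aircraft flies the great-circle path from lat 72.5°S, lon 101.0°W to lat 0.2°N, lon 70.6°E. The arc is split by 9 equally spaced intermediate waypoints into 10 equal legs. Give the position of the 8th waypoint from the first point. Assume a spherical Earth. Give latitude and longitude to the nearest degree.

≈ lat 21°S, lon 70°E

From cos δ = sin φ₁ sin φ₂ + cos φ₁ cos φ₂ cos Δλ, the central angle is δ ≈ 1.876 rad (107.5°).
Interpolate at f = 8/10 with slerp weights a = sin((1−f)δ)/sin δ ≈ 0.384, b = sin(fδ)/sin δ ≈ 1.046.
p = a·p₁ + b·p₂ ≈ (0.325, 0.873, -0.363); φ = arcsin(p_z) ≈ -21.28°, λ = atan2(p_y, p_x) ≈ 69.56°.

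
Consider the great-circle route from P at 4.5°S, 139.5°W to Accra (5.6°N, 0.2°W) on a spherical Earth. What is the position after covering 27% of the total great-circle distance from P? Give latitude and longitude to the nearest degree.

≈ 2°S, 102°W

Convert each endpoint to a unit vector on the sphere (x = cos φ cos λ, y = cos φ sin λ, z = sin φ).
The central angle between the endpoints is δ = arccos(p₁·p₂) ≈ 2.434 rad (139.5°).
Interpolate at f = 0.27 with slerp weights a = sin((1−f)δ)/sin δ ≈ 1.506, b = sin(fδ)/sin δ ≈ 0.940.
p = a·p₁ + b·p₂ ≈ (-0.206, -0.978, -0.026); φ = arcsin(p_z) ≈ -1.52°, λ = atan2(p_y, p_x) ≈ -101.91°.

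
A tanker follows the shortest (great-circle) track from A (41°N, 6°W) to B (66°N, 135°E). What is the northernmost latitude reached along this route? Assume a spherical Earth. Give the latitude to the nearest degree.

The great circle lies in the plane with unit normal n̂ = (p₁ × p₂)/|p₁ × p₂|.
Here n̂_z ≈ +0.207; the vertex latitude is φ_max = arccos|n̂_z| ≈ 78.0°.
Check via Clairaut: cos φ_max = |cos φ₁| · sin C = cos(41.0°)·sin(15.9°) ≈ 0.207, again giving ≈ 78.0°.

≈ 78°N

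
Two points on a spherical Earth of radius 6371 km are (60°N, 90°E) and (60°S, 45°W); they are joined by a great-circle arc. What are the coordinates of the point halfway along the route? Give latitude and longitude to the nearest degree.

Convert each endpoint to a unit vector on the sphere (x = cos φ cos λ, y = cos φ sin λ, z = sin φ).
The central angle between the endpoints is δ = arccos(p₁·p₂) ≈ 2.757 rad (157.9°).
Interpolate at f = 1/2 with slerp weights a = sin((1−f)δ)/sin δ ≈ 2.613, b = sin(fδ)/sin δ ≈ 2.613.
p = a·p₁ + b·p₂ ≈ (0.924, 0.383, 0.000); φ = arcsin(p_z) ≈ 0.00°, λ = atan2(p_y, p_x) ≈ 22.50°.

≈ (0°N, 23°E)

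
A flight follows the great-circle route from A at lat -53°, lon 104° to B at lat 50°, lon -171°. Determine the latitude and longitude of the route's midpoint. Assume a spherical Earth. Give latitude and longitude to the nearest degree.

≈ lat -2°, lon 148°

The haversine formula gives a central angle δ ≈ 2.187 rad (125.3°) between the endpoints.
Interpolate at f = 1/2 with slerp weights a = sin((1−f)δ)/sin δ ≈ 1.089, b = sin(fδ)/sin δ ≈ 1.089.
p = a·p₁ + b·p₂ ≈ (-0.850, 0.526, -0.035); φ = arcsin(p_z) ≈ -2.03°, λ = atan2(p_y, p_x) ≈ 148.23°.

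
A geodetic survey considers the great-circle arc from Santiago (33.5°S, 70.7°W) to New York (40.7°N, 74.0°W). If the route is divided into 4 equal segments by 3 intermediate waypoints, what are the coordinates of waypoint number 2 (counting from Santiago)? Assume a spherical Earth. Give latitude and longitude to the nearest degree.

Write both endpoints as unit vectors p₁, p₂ with components (cos φ cos λ, cos φ sin λ, sin φ).
The central angle between the endpoints is δ = arccos(p₁·p₂) ≈ 1.296 rad (74.3°).
Interpolate at f = 2/4 with slerp weights a = sin((1−f)δ)/sin δ ≈ 0.627, b = sin(fδ)/sin δ ≈ 0.627.
p = a·p₁ + b·p₂ ≈ (0.304, -0.951, 0.063); φ = arcsin(p_z) ≈ 3.60°, λ = atan2(p_y, p_x) ≈ -72.27°.

≈ (4°N, 72°W)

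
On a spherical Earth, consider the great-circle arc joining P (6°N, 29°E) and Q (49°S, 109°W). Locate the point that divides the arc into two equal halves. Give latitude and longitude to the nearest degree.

≈ (44°S, 12°W)

Convert each endpoint to a unit vector on the sphere (x = cos φ cos λ, y = cos φ sin λ, z = sin φ).
The central angle between the endpoints is δ = arccos(p₁·p₂) ≈ 2.170 rad (124.3°).
Interpolate at f = 1/2 with slerp weights a = sin((1−f)δ)/sin δ ≈ 1.071, b = sin(fδ)/sin δ ≈ 1.071.
p = a·p₁ + b·p₂ ≈ (0.703, -0.148, -0.696); φ = arcsin(p_z) ≈ -44.11°, λ = atan2(p_y, p_x) ≈ -11.89°.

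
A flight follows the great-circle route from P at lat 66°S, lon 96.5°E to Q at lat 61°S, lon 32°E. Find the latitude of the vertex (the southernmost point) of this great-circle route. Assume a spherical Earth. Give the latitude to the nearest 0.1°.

The great circle lies in the plane with unit normal n̂ = (p₁ × p₂)/|p₁ × p₂|.
Here n̂_z ≈ -0.381; the vertex latitude is φ_max = arccos|n̂_z| ≈ 67.6°.
Check via Clairaut: cos φ_max = |cos φ₁| · sin C = cos(66.0°)·sin(110.7°) ≈ 0.381, again giving ≈ 67.6°.

≈ 67.6°S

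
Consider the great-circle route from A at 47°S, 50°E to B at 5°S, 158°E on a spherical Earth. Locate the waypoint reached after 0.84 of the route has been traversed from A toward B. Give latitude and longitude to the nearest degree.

≈ 17°S, 147°E

Write both endpoints as unit vectors p₁, p₂ with components (cos φ cos λ, cos φ sin λ, sin φ).
The central angle between the endpoints is δ = arccos(p₁·p₂) ≈ 1.718 rad (98.4°).
Interpolate at f = 0.84 with slerp weights a = sin((1−f)δ)/sin δ ≈ 0.274, b = sin(fδ)/sin δ ≈ 1.003.
p = a·p₁ + b·p₂ ≈ (-0.806, 0.517, -0.288); φ = arcsin(p_z) ≈ -16.74°, λ = atan2(p_y, p_x) ≈ 147.29°.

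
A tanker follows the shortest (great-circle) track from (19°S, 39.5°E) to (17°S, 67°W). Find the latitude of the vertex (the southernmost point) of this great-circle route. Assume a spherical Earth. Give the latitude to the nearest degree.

≈ 29°S

The great circle lies in the plane with unit normal n̂ = (p₁ × p₂)/|p₁ × p₂|.
Here n̂_z ≈ -0.879; the vertex latitude is φ_max = arccos|n̂_z| ≈ 28.5°.
Check via Clairaut: cos φ_max = |cos φ₁| · sin C = cos(19.0°)·sin(111.7°) ≈ 0.879, again giving ≈ 28.5°.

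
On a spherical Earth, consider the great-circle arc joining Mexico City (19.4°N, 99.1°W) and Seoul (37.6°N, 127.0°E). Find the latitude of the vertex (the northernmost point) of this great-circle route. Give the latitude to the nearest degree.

≈ 55°N

The great circle lies in the plane with unit normal n̂ = (p₁ × p₂)/|p₁ × p₂|.
Here n̂_z ≈ -0.567; the vertex latitude is φ_max = arccos|n̂_z| ≈ 55.4°.
Check via Clairaut: cos φ_max = |cos φ₁| · sin C = cos(19.4°)·sin(37.0°) ≈ 0.567, again giving ≈ 55.4°.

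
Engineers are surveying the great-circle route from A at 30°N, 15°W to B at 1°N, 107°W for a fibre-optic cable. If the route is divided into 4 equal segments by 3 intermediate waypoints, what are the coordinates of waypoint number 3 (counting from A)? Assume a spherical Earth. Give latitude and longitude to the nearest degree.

≈ 12°N, 87°W

Write both endpoints as unit vectors p₁, p₂ with components (cos φ cos λ, cos φ sin λ, sin φ).
The central angle between the endpoints is δ = arccos(p₁·p₂) ≈ 1.592 rad (91.2°).
Interpolate at f = 3/4 with slerp weights a = sin((1−f)δ)/sin δ ≈ 0.388, b = sin(fδ)/sin δ ≈ 0.930.
p = a·p₁ + b·p₂ ≈ (0.052, -0.976, 0.210); φ = arcsin(p_z) ≈ 12.13°, λ = atan2(p_y, p_x) ≈ -86.93°.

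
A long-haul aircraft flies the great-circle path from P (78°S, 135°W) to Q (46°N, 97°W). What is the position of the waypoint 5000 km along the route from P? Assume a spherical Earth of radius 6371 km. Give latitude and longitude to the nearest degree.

Write both endpoints as unit vectors p₁, p₂ with components (cos φ cos λ, cos φ sin λ, sin φ).
The central angle between the endpoints is δ = arccos(p₁·p₂) ≈ 2.202 rad (126.1°). The total great-circle distance is δ·R ≈ 2.202 × 6371 ≈ 14027 km, so the target fraction is f = 5000/14027 ≈ 0.356.
Interpolate at f ≈ 0.356 with slerp weights a = sin((1−f)δ)/sin δ ≈ 1.224, b = sin(fδ)/sin δ ≈ 0.875.
p = a·p₁ + b·p₂ ≈ (-0.254, -0.783, -0.567); φ = arcsin(p_z) ≈ -34.57°, λ = atan2(p_y, p_x) ≈ -107.97°.

≈ (35°S, 108°W)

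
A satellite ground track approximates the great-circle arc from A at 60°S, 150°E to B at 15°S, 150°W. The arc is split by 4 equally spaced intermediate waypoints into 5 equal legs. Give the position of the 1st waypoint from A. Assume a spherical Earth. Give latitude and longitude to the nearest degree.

Convert each endpoint to a unit vector on the sphere (x = cos φ cos λ, y = cos φ sin λ, z = sin φ).
The central angle between the endpoints is δ = arccos(p₁·p₂) ≈ 1.086 rad (62.2°).
Interpolate at f = 1/5 with slerp weights a = sin((1−f)δ)/sin δ ≈ 0.863, b = sin(fδ)/sin δ ≈ 0.244.
p = a·p₁ + b·p₂ ≈ (-0.577, 0.098, -0.810); φ = arcsin(p_z) ≈ -54.14°, λ = atan2(p_y, p_x) ≈ 170.36°.

≈ 54°S, 170°E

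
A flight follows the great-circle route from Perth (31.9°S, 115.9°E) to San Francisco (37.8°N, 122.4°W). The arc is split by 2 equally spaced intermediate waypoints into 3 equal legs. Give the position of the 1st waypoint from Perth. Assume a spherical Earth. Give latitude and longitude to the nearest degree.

Convert each endpoint to a unit vector on the sphere (x = cos φ cos λ, y = cos φ sin λ, z = sin φ).
The central angle between the endpoints is δ = arccos(p₁·p₂) ≈ 2.314 rad (132.6°).
Interpolate at f = 1/3 with slerp weights a = sin((1−f)δ)/sin δ ≈ 1.357, b = sin(fδ)/sin δ ≈ 0.946.
p = a·p₁ + b·p₂ ≈ (-0.904, 0.405, -0.137); φ = arcsin(p_z) ≈ -7.88°, λ = atan2(p_y, p_x) ≈ 155.86°.

≈ 8°S, 156°E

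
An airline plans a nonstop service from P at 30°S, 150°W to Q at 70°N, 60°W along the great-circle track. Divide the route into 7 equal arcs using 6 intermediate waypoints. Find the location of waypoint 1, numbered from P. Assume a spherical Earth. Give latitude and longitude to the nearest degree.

≈ 14°S, 143°W

Write both endpoints as unit vectors p₁, p₂ with components (cos φ cos λ, cos φ sin λ, sin φ).
The central angle between the endpoints is δ = arccos(p₁·p₂) ≈ 2.060 rad (118.0°).
Interpolate at f = 1/7 with slerp weights a = sin((1−f)δ)/sin δ ≈ 1.111, b = sin(fδ)/sin δ ≈ 0.329.
p = a·p₁ + b·p₂ ≈ (-0.777, -0.579, -0.247); φ = arcsin(p_z) ≈ -14.30°, λ = atan2(p_y, p_x) ≈ -143.34°.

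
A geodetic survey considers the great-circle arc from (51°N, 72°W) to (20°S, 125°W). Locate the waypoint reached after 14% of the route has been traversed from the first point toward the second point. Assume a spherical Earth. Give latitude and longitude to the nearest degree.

Convert each endpoint to a unit vector on the sphere (x = cos φ cos λ, y = cos φ sin λ, z = sin φ).
The central angle between the endpoints is δ = arccos(p₁·p₂) ≈ 1.481 rad (84.8°).
Interpolate at f = 0.14 with slerp weights a = sin((1−f)δ)/sin δ ≈ 0.960, b = sin(fδ)/sin δ ≈ 0.207.
p = a·p₁ + b·p₂ ≈ (0.075, -0.734, 0.675); φ = arcsin(p_z) ≈ 42.48°, λ = atan2(p_y, p_x) ≈ -84.14°.

≈ (42°N, 84°W)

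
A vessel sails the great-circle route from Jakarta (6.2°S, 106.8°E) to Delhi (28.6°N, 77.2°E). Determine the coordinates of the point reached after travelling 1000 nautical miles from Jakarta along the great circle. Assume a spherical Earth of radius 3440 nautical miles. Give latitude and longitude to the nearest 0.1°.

From cos δ = sin φ₁ sin φ₂ + cos φ₁ cos φ₂ cos Δλ, the central angle is δ ≈ 0.785 rad (45.0°). The total great-circle distance is δ·R ≈ 0.785 × 3440 ≈ 2701 nmi, so the target fraction is f = 1000/2701 ≈ 0.370.
Interpolate at f ≈ 0.370 with slerp weights a = sin((1−f)δ)/sin δ ≈ 0.671, b = sin(fδ)/sin δ ≈ 0.405.
p = a·p₁ + b·p₂ ≈ (-0.114, 0.986, 0.122); φ = arcsin(p_z) ≈ 6.98°, λ = atan2(p_y, p_x) ≈ 96.60°.

≈ 7.0°N, 96.6°E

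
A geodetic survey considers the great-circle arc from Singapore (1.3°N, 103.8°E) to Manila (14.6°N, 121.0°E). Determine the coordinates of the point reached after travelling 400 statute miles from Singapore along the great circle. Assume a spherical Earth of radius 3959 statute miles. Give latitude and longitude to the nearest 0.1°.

≈ 4.9°N, 108.3°E

Convert each endpoint to a unit vector on the sphere (x = cos φ cos λ, y = cos φ sin λ, z = sin φ).
The central angle between the endpoints is δ = arccos(p₁·p₂) ≈ 0.377 rad (21.6°). The total great-circle distance is δ·R ≈ 0.377 × 3959 ≈ 1491 mi, so the target fraction is f = 400/1491 ≈ 0.268.
Interpolate at f ≈ 0.268 with slerp weights a = sin((1−f)δ)/sin δ ≈ 0.740, b = sin(fδ)/sin δ ≈ 0.274.
p = a·p₁ + b·p₂ ≈ (-0.313, 0.946, 0.086); φ = arcsin(p_z) ≈ 4.93°, λ = atan2(p_y, p_x) ≈ 108.32°.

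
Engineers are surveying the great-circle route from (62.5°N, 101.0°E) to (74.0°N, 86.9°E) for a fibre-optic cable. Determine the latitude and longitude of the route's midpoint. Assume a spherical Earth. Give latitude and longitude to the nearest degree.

≈ (68°N, 96°E)

Write both endpoints as unit vectors p₁, p₂ with components (cos φ cos λ, cos φ sin λ, sin φ).
The central angle between the endpoints is δ = arccos(p₁·p₂) ≈ 0.219 rad (12.6°).
Interpolate at f = 1/2 with slerp weights a = sin((1−f)δ)/sin δ ≈ 0.503, b = sin(fδ)/sin δ ≈ 0.503.
p = a·p₁ + b·p₂ ≈ (-0.037, 0.366, 0.930); φ = arcsin(p_z) ≈ 68.39°, λ = atan2(p_y, p_x) ≈ 95.74°.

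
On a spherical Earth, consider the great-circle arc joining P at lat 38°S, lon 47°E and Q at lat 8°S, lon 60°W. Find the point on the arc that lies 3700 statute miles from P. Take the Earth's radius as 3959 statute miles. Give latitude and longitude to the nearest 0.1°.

≈ lat 33.4°S, lon 20.2°W

Convert each endpoint to a unit vector on the sphere (x = cos φ cos λ, y = cos φ sin λ, z = sin φ).
The central angle between the endpoints is δ = arccos(p₁·p₂) ≈ 1.714 rad (98.2°). The total great-circle distance is δ·R ≈ 1.714 × 3959 ≈ 6785 mi, so the target fraction is f = 3700/6785 ≈ 0.545.
Interpolate at f ≈ 0.545 with slerp weights a = sin((1−f)δ)/sin δ ≈ 0.710, b = sin(fδ)/sin δ ≈ 0.813.
p = a·p₁ + b·p₂ ≈ (0.784, -0.288, -0.550); φ = arcsin(p_z) ≈ -33.38°, λ = atan2(p_y, p_x) ≈ -20.16°.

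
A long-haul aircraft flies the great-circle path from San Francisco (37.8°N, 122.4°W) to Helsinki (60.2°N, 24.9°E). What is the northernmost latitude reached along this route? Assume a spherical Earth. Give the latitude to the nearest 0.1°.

≈ 77.5°N

The great circle lies in the plane with unit normal n̂ = (p₁ × p₂)/|p₁ × p₂|.
Here n̂_z ≈ +0.217; the vertex latitude is φ_max = arccos|n̂_z| ≈ 77.5°.
Check via Clairaut: cos φ_max = |cos φ₁| · sin C = cos(37.8°)·sin(15.9°) ≈ 0.217, again giving ≈ 77.5°.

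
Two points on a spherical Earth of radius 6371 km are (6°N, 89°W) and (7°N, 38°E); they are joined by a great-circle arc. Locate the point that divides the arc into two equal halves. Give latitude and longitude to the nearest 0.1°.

From cos δ = sin φ₁ sin φ₂ + cos φ₁ cos φ₂ cos Δλ, the central angle is δ ≈ 2.191 rad (125.5°).
Interpolate at f = 1/2 with slerp weights a = sin((1−f)δ)/sin δ ≈ 1.093, b = sin(fδ)/sin δ ≈ 1.093.
p = a·p₁ + b·p₂ ≈ (0.874, -0.419, 0.247); φ = arcsin(p_z) ≈ 14.32°, λ = atan2(p_y, p_x) ≈ -25.61°.

≈ (14.3°N, 25.6°W)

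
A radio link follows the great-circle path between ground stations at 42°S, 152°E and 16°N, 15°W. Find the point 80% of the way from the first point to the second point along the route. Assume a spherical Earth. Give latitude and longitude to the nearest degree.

From cos δ = sin φ₁ sin φ₂ + cos φ₁ cos φ₂ cos Δλ, the central angle is δ ≈ 2.648 rad (151.7°).
Interpolate at f = 0.80 with slerp weights a = sin((1−f)δ)/sin δ ≈ 1.066, b = sin(fδ)/sin δ ≈ 1.801.
p = a·p₁ + b·p₂ ≈ (0.973, -0.076, -0.216); φ = arcsin(p_z) ≈ -12.50°, λ = atan2(p_y, p_x) ≈ -4.49°.

≈ 13°S, 4°W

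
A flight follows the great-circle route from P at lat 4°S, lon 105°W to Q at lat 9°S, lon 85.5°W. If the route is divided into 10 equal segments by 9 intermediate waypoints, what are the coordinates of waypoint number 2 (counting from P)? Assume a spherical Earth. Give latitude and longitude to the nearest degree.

≈ lat 5°S, lon 101°W

Convert each endpoint to a unit vector on the sphere (x = cos φ cos λ, y = cos φ sin λ, z = sin φ).
The central angle between the endpoints is δ = arccos(p₁·p₂) ≈ 0.349 rad (20.0°).
Interpolate at f = 2/10 with slerp weights a = sin((1−f)δ)/sin δ ≈ 0.806, b = sin(fδ)/sin δ ≈ 0.204.
p = a·p₁ + b·p₂ ≈ (-0.192, -0.977, -0.088); φ = arcsin(p_z) ≈ -5.06°, λ = atan2(p_y, p_x) ≈ -101.13°.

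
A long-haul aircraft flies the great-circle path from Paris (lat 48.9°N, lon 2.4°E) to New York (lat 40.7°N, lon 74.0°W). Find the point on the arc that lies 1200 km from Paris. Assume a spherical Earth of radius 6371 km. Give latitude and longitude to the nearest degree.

≈ lat 52°N, lon 14°W

Convert each endpoint to a unit vector on the sphere (x = cos φ cos λ, y = cos φ sin λ, z = sin φ).
The central angle between the endpoints is δ = arccos(p₁·p₂) ≈ 0.917 rad (52.5°). The total great-circle distance is δ·R ≈ 0.917 × 6371 ≈ 5839 km, so the target fraction is f = 1200/5839 ≈ 0.206.
Interpolate at f ≈ 0.206 with slerp weights a = sin((1−f)δ)/sin δ ≈ 0.839, b = sin(fδ)/sin δ ≈ 0.236.
p = a·p₁ + b·p₂ ≈ (0.600, -0.149, 0.786); φ = arcsin(p_z) ≈ 51.80°, λ = atan2(p_y, p_x) ≈ -13.93°.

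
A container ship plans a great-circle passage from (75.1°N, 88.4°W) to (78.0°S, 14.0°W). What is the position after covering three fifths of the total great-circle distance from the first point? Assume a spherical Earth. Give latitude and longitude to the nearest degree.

≈ (18°S, 53°W)

Convert each endpoint to a unit vector on the sphere (x = cos φ cos λ, y = cos φ sin λ, z = sin φ).
The central angle between the endpoints is δ = arccos(p₁·p₂) ≈ 2.768 rad (158.6°).
Interpolate at f = 3/5 with slerp weights a = sin((1−f)δ)/sin δ ≈ 2.448, b = sin(fδ)/sin δ ≈ 2.726.
p = a·p₁ + b·p₂ ≈ (0.568, -0.766, -0.301); φ = arcsin(p_z) ≈ -17.51°, λ = atan2(p_y, p_x) ≈ -53.48°.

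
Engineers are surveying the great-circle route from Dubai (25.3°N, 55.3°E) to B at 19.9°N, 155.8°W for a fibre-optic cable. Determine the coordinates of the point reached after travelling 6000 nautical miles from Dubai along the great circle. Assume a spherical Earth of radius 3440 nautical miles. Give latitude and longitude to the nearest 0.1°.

≈ 39.8°N, 174.7°W

Convert each endpoint to a unit vector on the sphere (x = cos φ cos λ, y = cos φ sin λ, z = sin φ).
The central angle between the endpoints is δ = arccos(p₁·p₂) ≈ 2.193 rad (125.6°). The total great-circle distance is δ·R ≈ 2.193 × 3440 ≈ 7542 nmi, so the target fraction is f = 6000/7542 ≈ 0.796.
Interpolate at f ≈ 0.796 with slerp weights a = sin((1−f)δ)/sin δ ≈ 0.533, b = sin(fδ)/sin δ ≈ 1.212.
p = a·p₁ + b·p₂ ≈ (-0.765, -0.071, 0.640); φ = arcsin(p_z) ≈ 39.82°, λ = atan2(p_y, p_x) ≈ -174.72°.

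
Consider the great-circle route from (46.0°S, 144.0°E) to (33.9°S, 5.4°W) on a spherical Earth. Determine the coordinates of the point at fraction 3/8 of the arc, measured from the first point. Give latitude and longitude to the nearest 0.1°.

Write both endpoints as unit vectors p₁, p₂ with components (cos φ cos λ, cos φ sin λ, sin φ).
The central angle between the endpoints is δ = arccos(p₁·p₂) ≈ 1.666 rad (95.5°).
Interpolate at f = 3/8 with slerp weights a = sin((1−f)δ)/sin δ ≈ 0.867, b = sin(fδ)/sin δ ≈ 0.588.
p = a·p₁ + b·p₂ ≈ (-0.002, 0.308, -0.951); φ = arcsin(p_z) ≈ -72.06°, λ = atan2(p_y, p_x) ≈ 90.32°.

≈ (72.1°S, 90.3°E)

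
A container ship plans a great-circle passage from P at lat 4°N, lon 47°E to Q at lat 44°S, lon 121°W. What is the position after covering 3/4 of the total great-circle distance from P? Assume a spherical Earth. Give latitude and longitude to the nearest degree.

Convert each endpoint to a unit vector on the sphere (x = cos φ cos λ, y = cos φ sin λ, z = sin φ).
The central angle between the endpoints is δ = arccos(p₁·p₂) ≈ 2.419 rad (138.6°).
Interpolate at f = 3/4 with slerp weights a = sin((1−f)δ)/sin δ ≈ 0.860, b = sin(fδ)/sin δ ≈ 1.468.
p = a·p₁ + b·p₂ ≈ (0.041, -0.278, -0.960); φ = arcsin(p_z) ≈ -73.70°, λ = atan2(p_y, p_x) ≈ -81.53°.

≈ lat 74°S, lon 82°W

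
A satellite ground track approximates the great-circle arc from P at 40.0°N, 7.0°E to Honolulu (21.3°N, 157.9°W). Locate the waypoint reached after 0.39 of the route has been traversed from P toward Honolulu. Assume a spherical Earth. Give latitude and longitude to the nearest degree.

Convert each endpoint to a unit vector on the sphere (x = cos φ cos λ, y = cos φ sin λ, z = sin φ).
The central angle between the endpoints is δ = arccos(p₁·p₂) ≈ 2.044 rad (117.1°).
Interpolate at f = 0.39 with slerp weights a = sin((1−f)δ)/sin δ ≈ 1.065, b = sin(fδ)/sin δ ≈ 0.804.
p = a·p₁ + b·p₂ ≈ (0.116, -0.182, 0.976); φ = arcsin(p_z) ≈ 77.52°, λ = atan2(p_y, p_x) ≈ -57.52°.

≈ 78°N, 58°W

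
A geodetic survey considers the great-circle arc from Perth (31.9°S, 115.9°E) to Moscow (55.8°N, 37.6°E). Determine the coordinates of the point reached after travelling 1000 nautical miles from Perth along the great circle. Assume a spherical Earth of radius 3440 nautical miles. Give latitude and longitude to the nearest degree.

Convert each endpoint to a unit vector on the sphere (x = cos φ cos λ, y = cos φ sin λ, z = sin φ).
The central angle between the endpoints is δ = arccos(p₁·p₂) ≈ 1.918 rad (109.9°). The total great-circle distance is δ·R ≈ 1.918 × 3440 ≈ 6598 nmi, so the target fraction is f = 1000/6598 ≈ 0.152.
Interpolate at f ≈ 0.152 with slerp weights a = sin((1−f)δ)/sin δ ≈ 1.062, b = sin(fδ)/sin δ ≈ 0.305.
p = a·p₁ + b·p₂ ≈ (-0.258, 0.915, -0.309); φ = arcsin(p_z) ≈ -18.00°, λ = atan2(p_y, p_x) ≈ 105.74°.

≈ 18°S, 106°E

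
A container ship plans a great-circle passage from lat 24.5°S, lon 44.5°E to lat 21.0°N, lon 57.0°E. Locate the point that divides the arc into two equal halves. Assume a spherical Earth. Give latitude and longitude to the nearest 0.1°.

≈ lat 1.8°S, lon 50.8°E

From cos δ = sin φ₁ sin φ₂ + cos φ₁ cos φ₂ cos Δλ, the central angle is δ ≈ 0.822 rad (47.1°).
Interpolate at f = 1/2 with slerp weights a = sin((1−f)δ)/sin δ ≈ 0.545, b = sin(fδ)/sin δ ≈ 0.545.
p = a·p₁ + b·p₂ ≈ (0.631, 0.775, -0.031); φ = arcsin(p_z) ≈ -1.76°, λ = atan2(p_y, p_x) ≈ 50.83°.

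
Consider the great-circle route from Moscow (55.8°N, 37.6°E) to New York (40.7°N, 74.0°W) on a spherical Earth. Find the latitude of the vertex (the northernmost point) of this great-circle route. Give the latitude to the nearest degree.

≈ 65°N

The great circle lies in the plane with unit normal n̂ = (p₁ × p₂)/|p₁ × p₂|.
Here n̂_z ≈ -0.429; the vertex latitude is φ_max = arccos|n̂_z| ≈ 64.6°.
Check via Clairaut: cos φ_max = |cos φ₁| · sin C = cos(55.8°)·sin(49.7°) ≈ 0.429, again giving ≈ 64.6°.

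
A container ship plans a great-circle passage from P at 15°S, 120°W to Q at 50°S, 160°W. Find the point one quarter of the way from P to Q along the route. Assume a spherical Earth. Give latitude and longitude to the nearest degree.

Write both endpoints as unit vectors p₁, p₂ with components (cos φ cos λ, cos φ sin λ, sin φ).
The central angle between the endpoints is δ = arccos(p₁·p₂) ≈ 0.831 rad (47.6°).
Interpolate at f = 1/4 with slerp weights a = sin((1−f)δ)/sin δ ≈ 0.790, b = sin(fδ)/sin δ ≈ 0.279.
p = a·p₁ + b·p₂ ≈ (-0.550, -0.722, -0.418); φ = arcsin(p_z) ≈ -24.74°, λ = atan2(p_y, p_x) ≈ -127.30°.

≈ 25°S, 127°W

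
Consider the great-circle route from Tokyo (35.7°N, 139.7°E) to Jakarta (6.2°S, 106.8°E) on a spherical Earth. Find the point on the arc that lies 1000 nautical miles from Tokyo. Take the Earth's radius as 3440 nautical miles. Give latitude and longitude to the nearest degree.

Write both endpoints as unit vectors p₁, p₂ with components (cos φ cos λ, cos φ sin λ, sin φ).
The central angle between the endpoints is δ = arccos(p₁·p₂) ≈ 0.909 rad (52.1°). The total great-circle distance is δ·R ≈ 0.909 × 3440 ≈ 3126 nmi, so the target fraction is f = 1000/3126 ≈ 0.320.
Interpolate at f ≈ 0.320 with slerp weights a = sin((1−f)δ)/sin δ ≈ 0.735, b = sin(fδ)/sin δ ≈ 0.363.
p = a·p₁ + b·p₂ ≈ (-0.559, 0.732, 0.389); φ = arcsin(p_z) ≈ 22.92°, λ = atan2(p_y, p_x) ≈ 127.40°.

≈ 23°N, 127°E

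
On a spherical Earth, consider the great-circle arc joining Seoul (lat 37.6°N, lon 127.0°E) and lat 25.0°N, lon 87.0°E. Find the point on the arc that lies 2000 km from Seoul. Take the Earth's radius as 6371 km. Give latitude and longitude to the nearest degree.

Convert each endpoint to a unit vector on the sphere (x = cos φ cos λ, y = cos φ sin λ, z = sin φ).
The central angle between the endpoints is δ = arccos(p₁·p₂) ≈ 0.630 rad (36.1°). The total great-circle distance is δ·R ≈ 0.630 × 6371 ≈ 4015 km, so the target fraction is f = 2000/4015 ≈ 0.498.
Interpolate at f ≈ 0.498 with slerp weights a = sin((1−f)δ)/sin δ ≈ 0.528, b = sin(fδ)/sin δ ≈ 0.524.
p = a·p₁ + b·p₂ ≈ (-0.227, 0.808, 0.543); φ = arcsin(p_z) ≈ 32.92°, λ = atan2(p_y, p_x) ≈ 105.67°.

≈ lat 33°N, lon 106°E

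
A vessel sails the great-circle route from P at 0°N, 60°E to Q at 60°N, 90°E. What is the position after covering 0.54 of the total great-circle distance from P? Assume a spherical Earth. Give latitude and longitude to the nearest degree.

≈ 33°N, 71°E

Write both endpoints as unit vectors p₁, p₂ with components (cos φ cos λ, cos φ sin λ, sin φ).
The central angle between the endpoints is δ = arccos(p₁·p₂) ≈ 1.123 rad (64.3°).
Interpolate at f = 0.54 with slerp weights a = sin((1−f)δ)/sin δ ≈ 0.548, b = sin(fδ)/sin δ ≈ 0.632.
p = a·p₁ + b·p₂ ≈ (0.274, 0.791, 0.548); φ = arcsin(p_z) ≈ 33.20°, λ = atan2(p_y, p_x) ≈ 70.89°.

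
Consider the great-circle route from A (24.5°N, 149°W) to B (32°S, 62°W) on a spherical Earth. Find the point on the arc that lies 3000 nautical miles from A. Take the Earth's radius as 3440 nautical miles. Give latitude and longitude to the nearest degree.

From cos δ = sin φ₁ sin φ₂ + cos φ₁ cos φ₂ cos Δλ, the central angle is δ ≈ 1.751 rad (100.3°). The total great-circle distance is δ·R ≈ 1.751 × 3440 ≈ 6024 nmi, so the target fraction is f = 3000/6024 ≈ 0.498.
Interpolate at f ≈ 0.498 with slerp weights a = sin((1−f)δ)/sin δ ≈ 0.783, b = sin(fδ)/sin δ ≈ 0.778.
p = a·p₁ + b·p₂ ≈ (-0.301, -0.950, -0.088); φ = arcsin(p_z) ≈ -5.04°, λ = atan2(p_y, p_x) ≈ -107.57°.

≈ (5°S, 108°W)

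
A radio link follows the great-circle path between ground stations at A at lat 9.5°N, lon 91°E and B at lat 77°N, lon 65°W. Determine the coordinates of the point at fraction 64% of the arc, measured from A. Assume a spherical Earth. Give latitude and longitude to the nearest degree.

From cos δ = sin φ₁ sin φ₂ + cos φ₁ cos φ₂ cos Δλ, the central angle is δ ≈ 1.613 rad (92.4°).
Interpolate at f = 0.64 with slerp weights a = sin((1−f)δ)/sin δ ≈ 0.549, b = sin(fδ)/sin δ ≈ 0.859.
p = a·p₁ + b·p₂ ≈ (0.072, 0.366, 0.928); φ = arcsin(p_z) ≈ 68.08°, λ = atan2(p_y, p_x) ≈ 78.84°.

≈ lat 68°N, lon 79°E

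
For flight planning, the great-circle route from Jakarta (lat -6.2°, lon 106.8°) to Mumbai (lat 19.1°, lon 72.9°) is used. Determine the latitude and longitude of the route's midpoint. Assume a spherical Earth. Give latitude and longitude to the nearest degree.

≈ lat 7°, lon 90°

Convert each endpoint to a unit vector on the sphere (x = cos φ cos λ, y = cos φ sin λ, z = sin φ).
The central angle between the endpoints is δ = arccos(p₁·p₂) ≈ 0.731 rad (41.9°).
Interpolate at f = 1/2 with slerp weights a = sin((1−f)δ)/sin δ ≈ 0.535, b = sin(fδ)/sin δ ≈ 0.535.
p = a·p₁ + b·p₂ ≈ (-0.005, 0.993, 0.117); φ = arcsin(p_z) ≈ 6.74°, λ = atan2(p_y, p_x) ≈ 90.29°.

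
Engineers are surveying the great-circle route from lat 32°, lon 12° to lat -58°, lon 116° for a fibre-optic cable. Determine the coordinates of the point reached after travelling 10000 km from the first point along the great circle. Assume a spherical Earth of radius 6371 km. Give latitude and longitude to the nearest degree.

Write both endpoints as unit vectors p₁, p₂ with components (cos φ cos λ, cos φ sin λ, sin φ).
The central angle between the endpoints is δ = arccos(p₁·p₂) ≈ 2.163 rad (123.9°). The total great-circle distance is δ·R ≈ 2.163 × 6371 ≈ 13780 km, so the target fraction is f = 10000/13780 ≈ 0.726.
Interpolate at f ≈ 0.726 with slerp weights a = sin((1−f)δ)/sin δ ≈ 0.674, b = sin(fδ)/sin δ ≈ 1.205.
p = a·p₁ + b·p₂ ≈ (0.279, 0.693, -0.665); φ = arcsin(p_z) ≈ -41.68°, λ = atan2(p_y, p_x) ≈ 68.07°.

≈ lat -42°, lon 68°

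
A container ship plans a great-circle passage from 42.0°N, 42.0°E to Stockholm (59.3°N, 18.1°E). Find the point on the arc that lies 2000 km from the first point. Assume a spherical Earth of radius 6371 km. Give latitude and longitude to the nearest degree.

Convert each endpoint to a unit vector on the sphere (x = cos φ cos λ, y = cos φ sin λ, z = sin φ).
The central angle between the endpoints is δ = arccos(p₁·p₂) ≈ 0.397 rad (22.7°). The total great-circle distance is δ·R ≈ 0.397 × 6371 ≈ 2529 km, so the target fraction is f = 2000/2529 ≈ 0.791.
Interpolate at f ≈ 0.791 with slerp weights a = sin((1−f)δ)/sin δ ≈ 0.215, b = sin(fδ)/sin δ ≈ 0.799.
p = a·p₁ + b·p₂ ≈ (0.506, 0.233, 0.830); φ = arcsin(p_z) ≈ 56.13°, λ = atan2(p_y, p_x) ≈ 24.76°.

≈ 56°N, 25°E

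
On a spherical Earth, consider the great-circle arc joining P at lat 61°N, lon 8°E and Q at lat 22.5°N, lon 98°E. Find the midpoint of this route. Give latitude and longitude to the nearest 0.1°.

Write both endpoints as unit vectors p₁, p₂ with components (cos φ cos λ, cos φ sin λ, sin φ).
The central angle between the endpoints is δ = arccos(p₁·p₂) ≈ 1.230 rad (70.4°).
Interpolate at f = 1/2 with slerp weights a = sin((1−f)δ)/sin δ ≈ 0.612, b = sin(fδ)/sin δ ≈ 0.612.
p = a·p₁ + b·p₂ ≈ (0.215, 0.601, 0.770); φ = arcsin(p_z) ≈ 50.31°, λ = atan2(p_y, p_x) ≈ 70.31°.

≈ lat 50.3°N, lon 70.3°E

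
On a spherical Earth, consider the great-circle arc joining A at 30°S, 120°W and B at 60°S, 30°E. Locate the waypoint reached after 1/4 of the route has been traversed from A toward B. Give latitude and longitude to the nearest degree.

Write both endpoints as unit vectors p₁, p₂ with components (cos φ cos λ, cos φ sin λ, sin φ).
The central angle between the endpoints is δ = arccos(p₁·p₂) ≈ 1.513 rad (86.7°).
Interpolate at f = 1/4 with slerp weights a = sin((1−f)δ)/sin δ ≈ 0.908, b = sin(fδ)/sin δ ≈ 0.370.
p = a·p₁ + b·p₂ ≈ (-0.233, -0.588, -0.774); φ = arcsin(p_z) ≈ -50.74°, λ = atan2(p_y, p_x) ≈ -111.60°.

≈ 51°S, 112°W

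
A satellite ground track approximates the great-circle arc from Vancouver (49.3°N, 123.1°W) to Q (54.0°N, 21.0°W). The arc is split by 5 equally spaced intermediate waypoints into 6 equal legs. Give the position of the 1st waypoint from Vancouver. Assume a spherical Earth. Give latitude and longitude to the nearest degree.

Write both endpoints as unit vectors p₁, p₂ with components (cos φ cos λ, cos φ sin λ, sin φ).
The central angle between the endpoints is δ = arccos(p₁·p₂) ≈ 1.009 rad (57.8°).
Interpolate at f = 1/6 with slerp weights a = sin((1−f)δ)/sin δ ≈ 0.881, b = sin(fδ)/sin δ ≈ 0.198.
p = a·p₁ + b·p₂ ≈ (-0.205, -0.523, 0.828); φ = arcsin(p_z) ≈ 55.85°, λ = atan2(p_y, p_x) ≈ -111.42°.

≈ (56°N, 111°W)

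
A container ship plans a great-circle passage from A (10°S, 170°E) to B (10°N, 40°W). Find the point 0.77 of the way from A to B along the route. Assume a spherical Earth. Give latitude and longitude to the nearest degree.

≈ (7°N, 75°W)

Write both endpoints as unit vectors p₁, p₂ with components (cos φ cos λ, cos φ sin λ, sin φ).
The central angle between the endpoints is δ = arccos(p₁·p₂) ≈ 2.626 rad (150.5°).
Interpolate at f = 0.77 with slerp weights a = sin((1−f)δ)/sin δ ≈ 1.152, b = sin(fδ)/sin δ ≈ 1.826.
p = a·p₁ + b·p₂ ≈ (0.260, -0.959, 0.117); φ = arcsin(p_z) ≈ 6.71°, λ = atan2(p_y, p_x) ≈ -74.84°.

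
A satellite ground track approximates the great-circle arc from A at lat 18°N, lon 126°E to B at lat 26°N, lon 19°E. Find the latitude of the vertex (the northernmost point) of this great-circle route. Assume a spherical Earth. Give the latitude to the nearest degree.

≈ 35°N

The great circle lies in the plane with unit normal n̂ = (p₁ × p₂)/|p₁ × p₂|.
Here n̂_z ≈ -0.823; the vertex latitude is φ_max = arccos|n̂_z| ≈ 34.6°.
Check via Clairaut: cos φ_max = |cos φ₁| · sin C = cos(18.0°)·sin(59.9°) ≈ 0.823, again giving ≈ 34.6°.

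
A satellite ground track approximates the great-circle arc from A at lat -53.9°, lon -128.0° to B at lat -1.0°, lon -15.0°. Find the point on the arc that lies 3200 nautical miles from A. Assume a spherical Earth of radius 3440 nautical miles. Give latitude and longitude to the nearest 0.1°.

≈ lat -39.8°, lon -48.2°

Write both endpoints as unit vectors p₁, p₂ with components (cos φ cos λ, cos φ sin λ, sin φ).
The central angle between the endpoints is δ = arccos(p₁·p₂) ≈ 1.789 rad (102.5°). The total great-circle distance is δ·R ≈ 1.789 × 3440 ≈ 6153 nmi, so the target fraction is f = 3200/6153 ≈ 0.520.
Interpolate at f ≈ 0.520 with slerp weights a = sin((1−f)δ)/sin δ ≈ 0.775, b = sin(fδ)/sin δ ≈ 0.821.
p = a·p₁ + b·p₂ ≈ (0.512, -0.572, -0.641); φ = arcsin(p_z) ≈ -39.84°, λ = atan2(p_y, p_x) ≈ -48.19°.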